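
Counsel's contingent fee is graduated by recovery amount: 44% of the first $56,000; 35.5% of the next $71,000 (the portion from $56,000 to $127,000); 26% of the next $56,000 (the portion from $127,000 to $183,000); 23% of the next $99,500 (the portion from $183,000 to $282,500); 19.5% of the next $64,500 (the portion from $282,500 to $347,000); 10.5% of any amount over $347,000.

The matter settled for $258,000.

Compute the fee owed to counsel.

$81,655.00

First $56,000 at 44% = $24,640.00
Next $71,000 at 35.5% = $25,205.00
Next $56,000 at 26% = $14,560.00
Remaining $75,000 at 23% = $17,250.00
Fee: $24,640.00 + $25,205.00 + $14,560.00 + $17,250.00 = $81,655.00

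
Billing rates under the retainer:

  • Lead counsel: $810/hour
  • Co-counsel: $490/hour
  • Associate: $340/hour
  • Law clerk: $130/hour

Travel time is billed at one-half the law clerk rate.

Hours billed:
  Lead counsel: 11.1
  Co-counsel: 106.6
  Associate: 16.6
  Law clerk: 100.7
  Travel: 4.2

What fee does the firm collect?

Lead counsel: 11.1 × $810 = $8,991.00
Co-counsel: 106.6 × $490 = $52,234.00
Associate: 16.6 × $340 = $5,644.00
Law clerk: 100.7 × $130 = $13,091.00
Subtotal: $8,991.00 + $52,234.00 + $5,644.00 + $13,091.00 = $79,960.00
Travel: 4.2 × ($130 ÷ 2) = 4.2 × $65.00 = $273.00
Total: $79,960.00 + $273.00 = $80,233.00

$80,233.00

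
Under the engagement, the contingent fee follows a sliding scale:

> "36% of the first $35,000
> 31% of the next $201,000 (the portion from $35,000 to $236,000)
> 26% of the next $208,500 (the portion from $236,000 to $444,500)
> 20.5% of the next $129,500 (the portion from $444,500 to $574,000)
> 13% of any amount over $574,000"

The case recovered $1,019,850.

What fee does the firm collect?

$213,628.00

First $35,000 at 36% = $12,600.00
Next $201,000 at 31% = $62,310.00
Next $208,500 at 26% = $54,210.00
Next $129,500 at 20.5% = $26,547.50
Remaining $445,850 at 13% = $57,960.50
Fee: $12,600.00 + $62,310.00 + $54,210.00 + $26,547.50 + $57,960.50 = $213,628.00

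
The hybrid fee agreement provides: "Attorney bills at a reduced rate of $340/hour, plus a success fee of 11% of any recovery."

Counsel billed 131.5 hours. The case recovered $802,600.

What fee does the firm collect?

$132,996.00

Hourly: 131.5 × $340 = $44,710.00
Success fee: 11% of $802,600 = $88,286.00
Total: $44,710.00 + $88,286.00 = $132,996.00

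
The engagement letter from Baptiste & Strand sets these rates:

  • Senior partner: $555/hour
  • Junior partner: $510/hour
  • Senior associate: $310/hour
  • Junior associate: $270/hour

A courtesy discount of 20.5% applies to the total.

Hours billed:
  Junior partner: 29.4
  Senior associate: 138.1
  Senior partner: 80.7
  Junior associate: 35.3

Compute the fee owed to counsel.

Senior partner: 80.7 × $555 = $44,788.50
Junior partner: 29.4 × $510 = $14,994.00
Senior associate: 138.1 × $310 = $42,811.00
Junior associate: 35.3 × $270 = $9,531.00
Subtotal: $112,124.50
Less 20.5% discount: −$22,985.52
Total: $112,124.50 − $22,985.52 = $89,138.98

$89,138.98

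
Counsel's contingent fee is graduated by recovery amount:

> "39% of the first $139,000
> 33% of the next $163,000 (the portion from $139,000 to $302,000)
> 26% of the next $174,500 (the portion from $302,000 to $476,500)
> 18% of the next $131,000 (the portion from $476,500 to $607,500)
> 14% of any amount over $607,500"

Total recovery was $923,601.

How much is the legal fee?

$221,204.14

First $139,000 at 39% = $54,210.00
Next $163,000 at 33% = $53,790.00
Next $174,500 at 26% = $45,370.00
Next $131,000 at 18% = $23,580.00
Remaining $316,101 at 14% = $44,254.14
Fee: $54,210.00 + $53,790.00 + $45,370.00 + $23,580.00 + $44,254.14 = $221,204.14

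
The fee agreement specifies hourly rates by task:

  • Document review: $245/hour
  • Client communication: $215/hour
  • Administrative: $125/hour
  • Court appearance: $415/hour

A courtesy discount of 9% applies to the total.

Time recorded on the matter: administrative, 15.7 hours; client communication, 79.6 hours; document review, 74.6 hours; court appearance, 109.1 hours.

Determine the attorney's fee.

$75,193.30

Document review: 74.6 × $245 = $18,277.00
Client communication: 79.6 × $215 = $17,114.00
Administrative: 15.7 × $125 = $1,962.50
Court appearance: 109.1 × $415 = $45,276.50
Subtotal: $82,630.00
Less 9% discount: −$7,436.70
Total: $82,630.00 − $7,436.70 = $75,193.30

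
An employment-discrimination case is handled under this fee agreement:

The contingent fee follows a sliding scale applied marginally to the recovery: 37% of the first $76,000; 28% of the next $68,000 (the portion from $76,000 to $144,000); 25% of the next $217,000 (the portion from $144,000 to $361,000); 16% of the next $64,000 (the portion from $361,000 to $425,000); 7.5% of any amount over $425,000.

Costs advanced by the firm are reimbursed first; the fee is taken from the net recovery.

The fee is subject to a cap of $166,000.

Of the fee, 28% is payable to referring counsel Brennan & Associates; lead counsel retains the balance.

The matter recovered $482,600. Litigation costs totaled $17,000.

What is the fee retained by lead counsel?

$82,580.40

Fee base (net of costs): $482,600 − $17,000 = $465,600
First $76,000 at 37% = $28,120.00
Next $68,000 at 28% = $19,040.00
Next $217,000 at 25% = $54,250.00
Next $64,000 at 16% = $10,240.00
Remaining $40,600 at 7.5% = $3,045.00
Fee: $28,120.00 + $19,040.00 + $54,250.00 + $10,240.00 + $3,045.00 = $114,695.00
$114,695.00 is under the $166,000 cap.
Referral share: 28% of $114,695.00 = $32,114.60; lead counsel retains $114,695.00 − $32,114.60 = $82,580.40.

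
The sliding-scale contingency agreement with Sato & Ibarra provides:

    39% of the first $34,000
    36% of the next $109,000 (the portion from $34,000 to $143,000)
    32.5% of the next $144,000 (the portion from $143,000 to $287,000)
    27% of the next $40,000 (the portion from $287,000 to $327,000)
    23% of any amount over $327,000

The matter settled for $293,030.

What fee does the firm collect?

$100,928.10

First $34,000 at 39% = $13,260.00
Next $109,000 at 36% = $39,240.00
Next $144,000 at 32.5% = $46,800.00
Remaining $6,030 at 27% = $1,628.10
Fee: $13,260.00 + $39,240.00 + $46,800.00 + $1,628.10 = $100,928.10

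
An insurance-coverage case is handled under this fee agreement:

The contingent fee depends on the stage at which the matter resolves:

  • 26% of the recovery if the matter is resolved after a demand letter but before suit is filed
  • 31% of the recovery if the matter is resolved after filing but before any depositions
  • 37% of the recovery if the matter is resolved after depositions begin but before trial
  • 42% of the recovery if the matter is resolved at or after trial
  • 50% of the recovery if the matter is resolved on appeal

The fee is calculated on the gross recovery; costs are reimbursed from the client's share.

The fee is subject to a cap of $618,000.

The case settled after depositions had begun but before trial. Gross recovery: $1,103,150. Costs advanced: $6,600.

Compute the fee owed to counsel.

$408,165.50

Fee base is the gross recovery, $1,103,150; costs are reimbursed separately.
The matter settled after depositions had begun but before trial, so the 37% rate applies.
$1,103,150 × 37% = $408,165.50
$408,165.50 is under the $618,000 cap.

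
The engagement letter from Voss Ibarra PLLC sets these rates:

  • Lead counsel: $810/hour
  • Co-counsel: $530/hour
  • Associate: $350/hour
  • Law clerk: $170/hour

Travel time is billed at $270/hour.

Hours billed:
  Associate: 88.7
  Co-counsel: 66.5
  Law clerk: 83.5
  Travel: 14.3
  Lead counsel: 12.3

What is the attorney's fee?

Lead counsel: 12.3 × $810 = $9,963.00
Co-counsel: 66.5 × $530 = $35,245.00
Associate: 88.7 × $350 = $31,045.00
Law clerk: 83.5 × $170 = $14,195.00
Subtotal: $9,963.00 + $35,245.00 + $31,045.00 + $14,195.00 = $90,448.00
Travel: 14.3 × $270 = $3,861.00
Total: $90,448.00 + $3,861.00 = $94,309.00

$94,309.00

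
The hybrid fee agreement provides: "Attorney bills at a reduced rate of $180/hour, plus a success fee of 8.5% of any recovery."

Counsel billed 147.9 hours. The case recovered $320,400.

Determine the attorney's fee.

$53,856.00

Hourly: 147.9 × $180 = $26,622.00
Success fee: 8.5% of $320,400 = $27,234.00
Total: $26,622.00 + $27,234.00 = $53,856.00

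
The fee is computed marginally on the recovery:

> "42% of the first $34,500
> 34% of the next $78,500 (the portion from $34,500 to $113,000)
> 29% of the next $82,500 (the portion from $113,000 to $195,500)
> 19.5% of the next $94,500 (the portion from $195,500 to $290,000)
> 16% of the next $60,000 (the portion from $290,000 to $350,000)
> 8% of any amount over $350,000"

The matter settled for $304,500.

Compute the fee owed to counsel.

First $34,500 at 42% = $14,490.00
Next $78,500 at 34% = $26,690.00
Next $82,500 at 29% = $23,925.00
Next $94,500 at 19.5% = $18,427.50
Remaining $14,500 at 16% = $2,320.00
Fee: $14,490.00 + $26,690.00 + $23,925.00 + $18,427.50 + $2,320.00 = $85,852.50

$85,852.50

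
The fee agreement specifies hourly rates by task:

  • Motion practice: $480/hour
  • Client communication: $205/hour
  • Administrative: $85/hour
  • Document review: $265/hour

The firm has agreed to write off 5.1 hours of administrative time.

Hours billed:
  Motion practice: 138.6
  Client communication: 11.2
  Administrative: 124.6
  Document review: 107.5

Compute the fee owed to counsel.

Motion practice: 138.6 × $480 = $66,528.00
Client communication: 11.2 × $205 = $2,296.00
Administrative: 124.6 × $85 = $10,591.00
Document review: 107.5 × $265 = $28,487.50
Subtotal: $107,902.50
Write-off: 5.1 × $85 = $433.50
Total: $107,902.50 − $433.50 = $107,469.00

$107,469.00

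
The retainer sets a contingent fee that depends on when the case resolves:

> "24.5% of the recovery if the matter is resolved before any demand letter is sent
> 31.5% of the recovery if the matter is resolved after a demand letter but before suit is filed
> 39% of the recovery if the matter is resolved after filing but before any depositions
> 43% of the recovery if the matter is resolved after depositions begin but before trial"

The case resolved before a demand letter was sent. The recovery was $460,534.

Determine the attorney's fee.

$112,830.83

The matter resolved before a demand letter was sent, so the 24.5% rate applies.
$460,534 × 24.5% = $112,830.83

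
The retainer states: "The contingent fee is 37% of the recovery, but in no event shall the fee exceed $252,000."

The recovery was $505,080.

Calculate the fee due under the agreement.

$186,879.60

37% of $505,080 = $186,879.60
That is under the $252,000 cap.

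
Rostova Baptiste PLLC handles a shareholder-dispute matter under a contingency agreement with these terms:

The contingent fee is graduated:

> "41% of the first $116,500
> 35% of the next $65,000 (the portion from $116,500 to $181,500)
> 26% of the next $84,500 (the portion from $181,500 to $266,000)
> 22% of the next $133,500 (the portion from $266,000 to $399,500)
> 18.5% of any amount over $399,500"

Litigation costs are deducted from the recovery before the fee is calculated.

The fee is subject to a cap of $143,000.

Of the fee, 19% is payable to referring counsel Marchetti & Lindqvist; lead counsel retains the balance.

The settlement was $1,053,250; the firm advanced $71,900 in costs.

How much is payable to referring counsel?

$27,170.00

Fee base (net of costs): $1,053,250 − $71,900 = $981,350
First $116,500 at 41% = $47,765.00
Next $65,000 at 35% = $22,750.00
Next $84,500 at 26% = $21,970.00
Next $133,500 at 22% = $29,370.00
Remaining $581,850 at 18.5% = $107,642.25
Fee: $47,765.00 + $22,750.00 + $21,970.00 + $29,370.00 + $107,642.25 = $229,497.25
$229,497.25 exceeds the $143,000 cap, so the fee is capped at $143,000.00.
Referral share: 19% of $143,000.00 = $27,170.00; lead counsel retains $143,000.00 − $27,170.00 = $115,830.00.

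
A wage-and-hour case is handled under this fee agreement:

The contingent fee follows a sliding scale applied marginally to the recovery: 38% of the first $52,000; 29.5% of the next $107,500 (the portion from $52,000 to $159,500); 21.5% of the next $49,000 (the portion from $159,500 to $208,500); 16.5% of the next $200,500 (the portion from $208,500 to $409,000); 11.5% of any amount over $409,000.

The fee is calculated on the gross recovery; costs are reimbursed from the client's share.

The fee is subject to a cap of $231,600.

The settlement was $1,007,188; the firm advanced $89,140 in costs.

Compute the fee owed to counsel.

Fee base is the gross recovery, $1,007,188; costs are reimbursed separately.
First $52,000 at 38% = $19,760.00
Next $107,500 at 29.5% = $31,712.50
Next $49,000 at 21.5% = $10,535.00
Next $200,500 at 16.5% = $33,082.50
Remaining $598,188 at 11.5% = $68,791.62
Fee: $19,760.00 + $31,712.50 + $10,535.00 + $33,082.50 + $68,791.62 = $163,881.62
$163,881.62 is under the $231,600 cap.

$163,881.62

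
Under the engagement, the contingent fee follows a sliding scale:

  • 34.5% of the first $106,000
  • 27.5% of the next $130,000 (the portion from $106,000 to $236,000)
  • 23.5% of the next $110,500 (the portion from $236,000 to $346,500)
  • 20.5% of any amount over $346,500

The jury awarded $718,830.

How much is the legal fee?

First $106,000 at 34.5% = $36,570.00
Next $130,000 at 27.5% = $35,750.00
Next $110,500 at 23.5% = $25,967.50
Remaining $372,330 at 20.5% = $76,327.65
Fee: $36,570.00 + $35,750.00 + $25,967.50 + $76,327.65 = $174,615.15

$174,615.15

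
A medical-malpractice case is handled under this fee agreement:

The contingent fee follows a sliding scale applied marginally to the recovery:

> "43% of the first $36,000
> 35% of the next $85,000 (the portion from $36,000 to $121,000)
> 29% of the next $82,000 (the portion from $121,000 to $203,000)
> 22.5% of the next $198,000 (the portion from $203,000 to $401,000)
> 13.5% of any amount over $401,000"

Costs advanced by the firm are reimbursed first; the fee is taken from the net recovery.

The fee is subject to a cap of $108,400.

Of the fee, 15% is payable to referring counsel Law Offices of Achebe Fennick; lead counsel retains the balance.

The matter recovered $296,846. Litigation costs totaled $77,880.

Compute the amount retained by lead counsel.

$61,712.00

Fee base (net of costs): $296,846 − $77,880 = $218,966
First $36,000 at 43% = $15,480.00
Next $85,000 at 35% = $29,750.00
Next $82,000 at 29% = $23,780.00
Remaining $15,966 at 22.5% = $3,592.35
Fee: $15,480.00 + $29,750.00 + $23,780.00 + $3,592.35 = $72,602.35
$72,602.35 is under the $108,400 cap.
Referral share: 15% of $72,602.35 = $10,890.35; lead counsel retains $72,602.35 − $10,890.35 = $61,712.00.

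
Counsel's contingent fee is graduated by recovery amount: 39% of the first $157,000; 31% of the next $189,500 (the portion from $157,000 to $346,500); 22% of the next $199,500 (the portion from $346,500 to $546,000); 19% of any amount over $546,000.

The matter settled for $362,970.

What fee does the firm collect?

$123,598.40

First $157,000 at 39% = $61,230.00
Next $189,500 at 31% = $58,745.00
Remaining $16,470 at 22% = $3,623.40
Fee: $61,230.00 + $58,745.00 + $3,623.40 = $123,598.40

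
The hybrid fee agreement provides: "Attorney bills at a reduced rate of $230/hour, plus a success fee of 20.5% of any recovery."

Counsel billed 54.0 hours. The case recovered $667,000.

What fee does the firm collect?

Hourly: 54.0 × $230 = $12,420.00
Success fee: 20.5% of $667,000 = $136,735.00
Total: $12,420.00 + $136,735.00 = $149,155.00

$149,155.00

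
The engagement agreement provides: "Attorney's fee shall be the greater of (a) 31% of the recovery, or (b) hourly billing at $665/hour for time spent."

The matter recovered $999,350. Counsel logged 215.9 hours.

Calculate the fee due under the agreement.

(a) 31% of $999,350 = $309,798.50
(b) 215.9 × $665 = $143,573.50
The greater is (a): $309,798.50.

$309,798.50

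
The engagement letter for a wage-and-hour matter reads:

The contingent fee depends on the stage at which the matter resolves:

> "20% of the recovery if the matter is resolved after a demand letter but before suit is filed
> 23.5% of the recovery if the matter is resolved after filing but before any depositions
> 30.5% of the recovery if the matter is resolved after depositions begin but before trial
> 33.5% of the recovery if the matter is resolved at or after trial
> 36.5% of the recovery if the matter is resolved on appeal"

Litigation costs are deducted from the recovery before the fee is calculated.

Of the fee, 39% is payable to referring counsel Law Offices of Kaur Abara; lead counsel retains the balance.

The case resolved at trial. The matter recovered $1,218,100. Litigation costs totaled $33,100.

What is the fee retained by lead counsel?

Fee base (net of costs): $1,218,100 − $33,100 = $1,185,000
The matter resolved at trial, so the 33.5% rate applies.
$1,185,000 × 33.5% = $396,975.00
Referral share: 39% of $396,975.00 = $154,820.25; lead counsel retains $396,975.00 − $154,820.25 = $242,154.75.

$242,154.75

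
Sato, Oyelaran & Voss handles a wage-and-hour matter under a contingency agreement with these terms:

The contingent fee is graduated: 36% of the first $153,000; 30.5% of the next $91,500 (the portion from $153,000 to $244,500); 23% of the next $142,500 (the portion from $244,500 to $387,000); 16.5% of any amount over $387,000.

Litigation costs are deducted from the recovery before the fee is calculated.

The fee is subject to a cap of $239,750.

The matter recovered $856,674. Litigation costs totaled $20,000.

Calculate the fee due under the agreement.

$189,958.71

Fee base (net of costs): $856,674 − $20,000 = $836,674
First $153,000 at 36% = $55,080.00
Next $91,500 at 30.5% = $27,907.50
Next $142,500 at 23% = $32,775.00
Remaining $449,674 at 16.5% = $74,196.21
Fee: $55,080.00 + $27,907.50 + $32,775.00 + $74,196.21 = $189,958.71
$189,958.71 is under the $239,750 cap.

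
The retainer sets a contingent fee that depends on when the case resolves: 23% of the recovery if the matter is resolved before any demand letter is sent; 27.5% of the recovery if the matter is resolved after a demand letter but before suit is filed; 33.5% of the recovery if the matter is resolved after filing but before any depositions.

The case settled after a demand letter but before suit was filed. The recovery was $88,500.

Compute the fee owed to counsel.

$24,337.50

The matter settled after a demand letter but before suit was filed, so the 27.5% rate applies.
$88,500 × 27.5% = $24,337.50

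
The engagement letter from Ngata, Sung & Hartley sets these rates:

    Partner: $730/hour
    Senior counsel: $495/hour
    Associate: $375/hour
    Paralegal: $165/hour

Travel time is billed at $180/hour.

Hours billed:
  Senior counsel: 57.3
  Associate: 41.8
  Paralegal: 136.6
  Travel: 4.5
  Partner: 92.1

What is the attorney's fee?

Partner: 92.1 × $730 = $67,233.00
Senior counsel: 57.3 × $495 = $28,363.50
Associate: 41.8 × $375 = $15,675.00
Paralegal: 136.6 × $165 = $22,539.00
Subtotal: $67,233.00 + $28,363.50 + $15,675.00 + $22,539.00 = $133,810.50
Travel: 4.5 × $180 = $810.00
Total: $133,810.50 + $810.00 = $134,620.50

$134,620.50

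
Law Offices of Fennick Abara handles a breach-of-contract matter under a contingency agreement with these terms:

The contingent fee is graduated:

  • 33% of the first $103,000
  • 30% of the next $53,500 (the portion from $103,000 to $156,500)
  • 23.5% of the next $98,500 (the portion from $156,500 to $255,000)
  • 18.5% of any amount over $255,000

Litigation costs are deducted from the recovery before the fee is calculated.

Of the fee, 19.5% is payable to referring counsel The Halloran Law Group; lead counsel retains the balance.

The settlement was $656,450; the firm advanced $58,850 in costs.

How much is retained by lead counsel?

Fee base (net of costs): $656,450 − $58,850 = $597,600
First $103,000 at 33% = $33,990.00
Next $53,500 at 30% = $16,050.00
Next $98,500 at 23.5% = $23,147.50
Remaining $342,600 at 18.5% = $63,381.00
Fee: $33,990.00 + $16,050.00 + $23,147.50 + $63,381.00 = $136,568.50
Referral share: 19.5% of $136,568.50 = $26,630.86; lead counsel retains $136,568.50 − $26,630.86 = $109,937.64.

$109,937.64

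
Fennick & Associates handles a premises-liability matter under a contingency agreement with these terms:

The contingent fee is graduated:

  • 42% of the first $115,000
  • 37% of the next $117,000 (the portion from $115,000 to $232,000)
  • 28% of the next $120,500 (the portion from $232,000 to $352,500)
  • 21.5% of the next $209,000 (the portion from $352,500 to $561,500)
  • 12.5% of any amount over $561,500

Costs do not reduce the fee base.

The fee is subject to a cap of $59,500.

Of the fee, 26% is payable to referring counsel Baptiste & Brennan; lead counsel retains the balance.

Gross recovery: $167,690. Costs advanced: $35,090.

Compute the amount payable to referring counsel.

$15,470.00

Fee base is the gross recovery, $167,690; costs are reimbursed separately.
First $115,000 at 42% = $48,300.00
Remaining $52,690 at 37% = $19,495.30
Fee: $48,300.00 + $19,495.30 = $67,795.30
$67,795.30 exceeds the $59,500 cap, so the fee is capped at $59,500.00.
Referral share: 26% of $59,500.00 = $15,470.00; lead counsel retains $59,500.00 − $15,470.00 = $44,030.00.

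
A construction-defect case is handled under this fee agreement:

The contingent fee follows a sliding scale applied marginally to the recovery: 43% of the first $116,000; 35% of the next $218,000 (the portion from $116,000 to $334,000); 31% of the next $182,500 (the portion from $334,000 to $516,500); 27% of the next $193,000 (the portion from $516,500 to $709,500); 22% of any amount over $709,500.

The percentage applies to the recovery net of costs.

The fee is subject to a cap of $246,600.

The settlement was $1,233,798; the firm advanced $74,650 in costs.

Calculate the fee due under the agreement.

$246,600.00

Fee base (net of costs): $1,233,798 − $74,650 = $1,159,148
First $116,000 at 43% = $49,880.00
Next $218,000 at 35% = $76,300.00
Next $182,500 at 31% = $56,575.00
Next $193,000 at 27% = $52,110.00
Remaining $449,648 at 22% = $98,922.56
Fee: $49,880.00 + $76,300.00 + $56,575.00 + $52,110.00 + $98,922.56 = $333,787.56
$333,787.56 exceeds the $246,600 cap, so the fee is capped at $246,600.00.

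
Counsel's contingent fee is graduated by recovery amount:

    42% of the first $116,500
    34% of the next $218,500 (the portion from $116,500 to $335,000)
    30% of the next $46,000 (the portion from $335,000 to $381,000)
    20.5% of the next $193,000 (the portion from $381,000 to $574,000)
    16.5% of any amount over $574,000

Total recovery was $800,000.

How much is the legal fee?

First $116,500 at 42% = $48,930.00
Next $218,500 at 34% = $74,290.00
Next $46,000 at 30% = $13,800.00
Next $193,000 at 20.5% = $39,565.00
Remaining $226,000 at 16.5% = $37,290.00
Fee: $48,930.00 + $74,290.00 + $13,800.00 + $39,565.00 + $37,290.00 = $213,875.00

$213,875.00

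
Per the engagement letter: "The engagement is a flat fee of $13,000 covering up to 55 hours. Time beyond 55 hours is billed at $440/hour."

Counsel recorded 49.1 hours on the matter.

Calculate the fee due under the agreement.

$13,000.00

49.1 hours is within the 55-hour scope; only the flat fee applies.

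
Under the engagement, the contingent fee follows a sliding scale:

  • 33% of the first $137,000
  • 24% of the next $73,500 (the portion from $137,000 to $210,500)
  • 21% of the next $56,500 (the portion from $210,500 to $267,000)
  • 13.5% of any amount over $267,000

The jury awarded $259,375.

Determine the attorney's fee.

$73,113.75

First $137,000 at 33% = $45,210.00
Next $73,500 at 24% = $17,640.00
Remaining $48,875 at 21% = $10,263.75
Fee: $45,210.00 + $17,640.00 + $10,263.75 = $73,113.75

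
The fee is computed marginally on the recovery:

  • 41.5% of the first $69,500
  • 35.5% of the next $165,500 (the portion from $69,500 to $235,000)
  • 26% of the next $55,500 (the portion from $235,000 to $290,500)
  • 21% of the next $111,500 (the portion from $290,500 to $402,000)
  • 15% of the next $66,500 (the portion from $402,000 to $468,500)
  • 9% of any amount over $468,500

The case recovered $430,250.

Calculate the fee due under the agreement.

$129,677.50

First $69,500 at 41.5% = $28,842.50
Next $165,500 at 35.5% = $58,752.50
Next $55,500 at 26% = $14,430.00
Next $111,500 at 21% = $23,415.00
Remaining $28,250 at 15% = $4,237.50
Fee: $28,842.50 + $58,752.50 + $14,430.00 + $23,415.00 + $4,237.50 = $129,677.50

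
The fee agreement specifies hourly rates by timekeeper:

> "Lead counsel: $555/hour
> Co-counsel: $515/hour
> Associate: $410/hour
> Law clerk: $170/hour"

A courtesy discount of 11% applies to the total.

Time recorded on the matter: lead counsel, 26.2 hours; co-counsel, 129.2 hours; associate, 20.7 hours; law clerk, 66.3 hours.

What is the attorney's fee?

Lead counsel: 26.2 × $555 = $14,541.00
Co-counsel: 129.2 × $515 = $66,538.00
Associate: 20.7 × $410 = $8,487.00
Law clerk: 66.3 × $170 = $11,271.00
Subtotal: $100,837.00
Less 11% discount: −$11,092.07
Total: $100,837.00 − $11,092.07 = $89,744.93

$89,744.93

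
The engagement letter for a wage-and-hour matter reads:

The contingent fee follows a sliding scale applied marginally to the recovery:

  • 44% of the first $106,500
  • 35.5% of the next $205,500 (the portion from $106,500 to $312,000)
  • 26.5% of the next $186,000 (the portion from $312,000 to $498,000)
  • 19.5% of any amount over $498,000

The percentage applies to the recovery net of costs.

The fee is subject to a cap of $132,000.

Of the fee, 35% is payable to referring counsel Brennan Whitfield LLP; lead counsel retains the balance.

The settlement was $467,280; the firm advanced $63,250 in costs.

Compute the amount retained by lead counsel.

Fee base (net of costs): $467,280 − $63,250 = $404,030
First $106,500 at 44% = $46,860.00
Next $205,500 at 35.5% = $72,952.50
Remaining $92,030 at 26.5% = $24,387.95
Fee: $46,860.00 + $72,952.50 + $24,387.95 = $144,200.45
$144,200.45 exceeds the $132,000 cap, so the fee is capped at $132,000.00.
Referral share: 35% of $132,000.00 = $46,200.00; lead counsel retains $132,000.00 − $46,200.00 = $85,800.00.

$85,800.00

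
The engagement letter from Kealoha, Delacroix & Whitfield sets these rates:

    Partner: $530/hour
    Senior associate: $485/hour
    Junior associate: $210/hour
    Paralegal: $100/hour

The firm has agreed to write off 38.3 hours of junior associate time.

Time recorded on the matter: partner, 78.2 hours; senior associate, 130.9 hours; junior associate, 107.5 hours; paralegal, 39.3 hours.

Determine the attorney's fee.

Partner: 78.2 × $530 = $41,446.00
Senior associate: 130.9 × $485 = $63,486.50
Junior associate: 107.5 × $210 = $22,575.00
Paralegal: 39.3 × $100 = $3,930.00
Subtotal: $131,437.50
Write-off: 38.3 × $210 = $8,043.00
Total: $131,437.50 − $8,043.00 = $123,394.50

$123,394.50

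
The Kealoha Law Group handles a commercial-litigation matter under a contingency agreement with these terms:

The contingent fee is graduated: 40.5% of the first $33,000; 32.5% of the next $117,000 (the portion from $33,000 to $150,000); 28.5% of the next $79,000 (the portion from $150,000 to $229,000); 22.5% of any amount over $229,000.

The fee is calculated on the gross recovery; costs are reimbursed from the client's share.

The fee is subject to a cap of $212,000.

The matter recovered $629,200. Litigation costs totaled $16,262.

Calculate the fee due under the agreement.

Fee base is the gross recovery, $629,200; costs are reimbursed separately.
First $33,000 at 40.5% = $13,365.00
Next $117,000 at 32.5% = $38,025.00
Next $79,000 at 28.5% = $22,515.00
Remaining $400,200 at 22.5% = $90,045.00
Fee: $13,365.00 + $38,025.00 + $22,515.00 + $90,045.00 = $163,950.00
$163,950.00 is under the $212,000 cap.

$163,950.00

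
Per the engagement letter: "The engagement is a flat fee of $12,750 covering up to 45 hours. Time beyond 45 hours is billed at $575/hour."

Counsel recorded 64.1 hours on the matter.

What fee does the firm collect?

$23,732.50

Flat fee: $12,750.00
Excess hours: 64.1 − 45 = 19.1
Overrun: 19.1 × $575 = $10,982.50
Total: $12,750.00 + $10,982.50 = $23,732.50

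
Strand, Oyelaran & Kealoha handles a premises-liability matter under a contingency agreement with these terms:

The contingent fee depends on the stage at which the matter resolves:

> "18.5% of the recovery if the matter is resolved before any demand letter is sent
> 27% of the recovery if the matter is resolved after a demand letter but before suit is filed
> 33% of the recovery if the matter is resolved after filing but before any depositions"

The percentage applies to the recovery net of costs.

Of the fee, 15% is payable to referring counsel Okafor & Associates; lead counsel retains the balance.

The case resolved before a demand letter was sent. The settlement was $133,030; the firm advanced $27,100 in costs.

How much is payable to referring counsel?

Fee base (net of costs): $133,030 − $27,100 = $105,930
The matter resolved before a demand letter was sent, so the 18.5% rate applies.
$105,930 × 18.5% = $19,597.05
Referral share: 15% of $19,597.05 = $2,939.56; lead counsel retains $19,597.05 − $2,939.56 = $16,657.49.

$2,939.56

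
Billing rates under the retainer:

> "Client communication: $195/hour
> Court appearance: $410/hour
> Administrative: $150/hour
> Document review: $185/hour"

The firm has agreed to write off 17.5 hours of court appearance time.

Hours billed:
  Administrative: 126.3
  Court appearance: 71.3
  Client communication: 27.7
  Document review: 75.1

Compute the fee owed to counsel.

$60,298.00

Client communication: 27.7 × $195 = $5,401.50
Court appearance: 71.3 × $410 = $29,233.00
Administrative: 126.3 × $150 = $18,945.00
Document review: 75.1 × $185 = $13,893.50
Subtotal: $67,473.00
Write-off: 17.5 × $410 = $7,175.00
Total: $67,473.00 − $7,175.00 = $60,298.00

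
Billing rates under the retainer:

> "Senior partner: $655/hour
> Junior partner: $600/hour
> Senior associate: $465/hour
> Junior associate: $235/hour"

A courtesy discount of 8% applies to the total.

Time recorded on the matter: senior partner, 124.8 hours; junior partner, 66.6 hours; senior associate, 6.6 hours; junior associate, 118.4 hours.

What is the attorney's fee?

$140,389.24

Senior partner: 124.8 × $655 = $81,744.00
Junior partner: 66.6 × $600 = $39,960.00
Senior associate: 6.6 × $465 = $3,069.00
Junior associate: 118.4 × $235 = $27,824.00
Subtotal: $152,597.00
Less 8% discount: −$12,207.76
Total: $152,597.00 − $12,207.76 = $140,389.24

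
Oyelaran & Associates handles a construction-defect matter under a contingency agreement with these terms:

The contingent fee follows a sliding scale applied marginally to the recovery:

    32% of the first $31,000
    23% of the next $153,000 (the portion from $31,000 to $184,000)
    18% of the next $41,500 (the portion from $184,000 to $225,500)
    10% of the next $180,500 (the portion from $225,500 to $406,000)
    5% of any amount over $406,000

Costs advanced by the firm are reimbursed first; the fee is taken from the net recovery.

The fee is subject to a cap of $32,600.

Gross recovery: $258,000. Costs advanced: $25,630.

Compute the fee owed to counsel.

$32,600.00

Fee base (net of costs): $258,000 − $25,630 = $232,370
First $31,000 at 32% = $9,920.00
Next $153,000 at 23% = $35,190.00
Next $41,500 at 18% = $7,470.00
Remaining $6,870 at 10% = $687.00
Fee: $9,920.00 + $35,190.00 + $7,470.00 + $687.00 = $53,267.00
$53,267.00 exceeds the $32,600 cap, so the fee is capped at $32,600.00.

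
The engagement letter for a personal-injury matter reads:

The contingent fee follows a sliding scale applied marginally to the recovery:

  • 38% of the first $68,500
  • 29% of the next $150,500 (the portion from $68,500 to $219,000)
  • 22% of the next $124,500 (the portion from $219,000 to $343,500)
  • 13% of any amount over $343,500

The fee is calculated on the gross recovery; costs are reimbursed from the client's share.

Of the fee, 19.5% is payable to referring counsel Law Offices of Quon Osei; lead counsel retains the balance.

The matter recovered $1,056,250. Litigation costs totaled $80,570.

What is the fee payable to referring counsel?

$36,995.89

Fee base is the gross recovery, $1,056,250; costs are reimbursed separately.
First $68,500 at 38% = $26,030.00
Next $150,500 at 29% = $43,645.00
Next $124,500 at 22% = $27,390.00
Remaining $712,750 at 13% = $92,657.50
Fee: $26,030.00 + $43,645.00 + $27,390.00 + $92,657.50 = $189,722.50
Referral share: 19.5% of $189,722.50 = $36,995.89; lead counsel retains $189,722.50 − $36,995.89 = $152,726.61.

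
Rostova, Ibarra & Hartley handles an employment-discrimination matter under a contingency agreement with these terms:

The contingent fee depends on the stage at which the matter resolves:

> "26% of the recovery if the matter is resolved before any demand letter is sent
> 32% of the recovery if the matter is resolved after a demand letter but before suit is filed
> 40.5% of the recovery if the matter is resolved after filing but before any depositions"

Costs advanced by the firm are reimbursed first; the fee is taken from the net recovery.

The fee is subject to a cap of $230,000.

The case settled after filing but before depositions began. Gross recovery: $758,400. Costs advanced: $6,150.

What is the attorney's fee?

$230,000.00

Fee base (net of costs): $758,400 − $6,150 = $752,250
The matter settled after filing but before depositions began, so the 40.5% rate applies.
$752,250 × 40.5% = $304,661.25
$304,661.25 exceeds the $230,000 cap, so the fee is capped at $230,000.00.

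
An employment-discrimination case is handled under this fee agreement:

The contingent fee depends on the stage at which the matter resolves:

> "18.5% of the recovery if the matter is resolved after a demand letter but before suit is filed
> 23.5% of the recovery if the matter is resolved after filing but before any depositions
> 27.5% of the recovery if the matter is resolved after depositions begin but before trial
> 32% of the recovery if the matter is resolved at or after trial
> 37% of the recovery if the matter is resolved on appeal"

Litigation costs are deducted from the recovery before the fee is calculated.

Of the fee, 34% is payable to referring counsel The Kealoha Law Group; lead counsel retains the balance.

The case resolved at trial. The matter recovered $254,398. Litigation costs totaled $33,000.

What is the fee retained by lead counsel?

Fee base (net of costs): $254,398 − $33,000 = $221,398
The matter resolved at trial, so the 32% rate applies.
$221,398 × 32% = $70,847.36
Referral share: 34% of $70,847.36 = $24,088.10; lead counsel retains $70,847.36 − $24,088.10 = $46,759.26.

$46,759.26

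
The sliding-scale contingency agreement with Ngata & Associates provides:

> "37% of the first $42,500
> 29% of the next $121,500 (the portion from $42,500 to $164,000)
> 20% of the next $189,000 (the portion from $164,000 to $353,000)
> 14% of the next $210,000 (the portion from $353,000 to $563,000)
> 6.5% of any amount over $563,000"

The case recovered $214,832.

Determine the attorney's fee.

First $42,500 at 37% = $15,725.00
Next $121,500 at 29% = $35,235.00
Remaining $50,832 at 20% = $10,166.40
Fee: $15,725.00 + $35,235.00 + $10,166.40 = $61,126.40

$61,126.40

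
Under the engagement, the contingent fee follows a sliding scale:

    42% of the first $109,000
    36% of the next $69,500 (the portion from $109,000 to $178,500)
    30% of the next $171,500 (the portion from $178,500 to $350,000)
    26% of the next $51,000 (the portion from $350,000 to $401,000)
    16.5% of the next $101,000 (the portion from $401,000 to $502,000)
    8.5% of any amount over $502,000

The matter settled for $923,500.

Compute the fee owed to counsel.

First $109,000 at 42% = $45,780.00
Next $69,500 at 36% = $25,020.00
Next $171,500 at 30% = $51,450.00
Next $51,000 at 26% = $13,260.00
Next $101,000 at 16.5% = $16,665.00
Remaining $421,500 at 8.5% = $35,827.50
Fee: $45,780.00 + $25,020.00 + $51,450.00 + $13,260.00 + $16,665.00 + $35,827.50 = $188,002.50

$188,002.50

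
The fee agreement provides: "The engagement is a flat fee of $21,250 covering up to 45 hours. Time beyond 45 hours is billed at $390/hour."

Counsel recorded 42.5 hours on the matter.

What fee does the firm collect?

42.5 hours is within the 45-hour scope; only the flat fee applies.

$21,250.00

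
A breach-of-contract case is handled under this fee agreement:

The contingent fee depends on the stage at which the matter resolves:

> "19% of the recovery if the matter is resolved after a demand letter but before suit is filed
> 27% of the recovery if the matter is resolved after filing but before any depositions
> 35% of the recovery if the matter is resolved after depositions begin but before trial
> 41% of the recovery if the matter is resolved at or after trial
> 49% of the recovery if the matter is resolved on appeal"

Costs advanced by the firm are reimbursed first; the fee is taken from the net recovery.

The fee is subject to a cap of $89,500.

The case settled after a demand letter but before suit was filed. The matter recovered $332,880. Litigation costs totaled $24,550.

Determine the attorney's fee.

Fee base (net of costs): $332,880 − $24,550 = $308,330
The matter settled after a demand letter but before suit was filed, so the 19% rate applies.
$308,330 × 19% = $58,582.70
$58,582.70 is under the $89,500 cap.

$58,582.70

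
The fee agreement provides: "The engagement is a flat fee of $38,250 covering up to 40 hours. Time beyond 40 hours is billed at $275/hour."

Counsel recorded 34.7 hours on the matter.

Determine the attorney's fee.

$38,250.00

34.7 hours is within the 40-hour scope; only the flat fee applies.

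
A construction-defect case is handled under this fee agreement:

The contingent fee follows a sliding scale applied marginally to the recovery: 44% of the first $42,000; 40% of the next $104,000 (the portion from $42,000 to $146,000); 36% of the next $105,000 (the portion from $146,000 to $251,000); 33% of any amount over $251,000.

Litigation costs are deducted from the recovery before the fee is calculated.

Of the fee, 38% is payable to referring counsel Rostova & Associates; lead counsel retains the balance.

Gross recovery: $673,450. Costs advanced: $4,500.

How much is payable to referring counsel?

Fee base (net of costs): $673,450 − $4,500 = $668,950
First $42,000 at 44% = $18,480.00
Next $104,000 at 40% = $41,600.00
Next $105,000 at 36% = $37,800.00
Remaining $417,950 at 33% = $137,923.50
Fee: $18,480.00 + $41,600.00 + $37,800.00 + $137,923.50 = $235,803.50
Referral share: 38% of $235,803.50 = $89,605.33; lead counsel retains $235,803.50 − $89,605.33 = $146,198.17.

$89,605.33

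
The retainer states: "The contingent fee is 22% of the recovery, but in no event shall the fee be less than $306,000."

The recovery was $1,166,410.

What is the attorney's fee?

$306,000.00

22% of $1,166,410 = $256,610.20
That is below the $306,000 minimum, so the minimum applies.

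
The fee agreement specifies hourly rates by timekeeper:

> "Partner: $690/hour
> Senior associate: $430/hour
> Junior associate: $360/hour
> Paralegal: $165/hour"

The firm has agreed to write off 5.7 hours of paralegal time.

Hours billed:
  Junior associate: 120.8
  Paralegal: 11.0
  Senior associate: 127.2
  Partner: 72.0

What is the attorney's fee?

Partner: 72.0 × $690 = $49,680.00
Senior associate: 127.2 × $430 = $54,696.00
Junior associate: 120.8 × $360 = $43,488.00
Paralegal: 11.0 × $165 = $1,815.00
Subtotal: $149,679.00
Write-off: 5.7 × $165 = $940.50
Total: $149,679.00 − $940.50 = $148,738.50

$148,738.50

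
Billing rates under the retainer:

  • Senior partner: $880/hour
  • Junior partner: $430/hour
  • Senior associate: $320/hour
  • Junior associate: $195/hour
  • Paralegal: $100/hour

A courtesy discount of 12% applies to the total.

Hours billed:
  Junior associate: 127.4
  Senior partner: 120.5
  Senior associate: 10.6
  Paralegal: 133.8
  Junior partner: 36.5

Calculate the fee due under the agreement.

$143,748.00

Senior partner: 120.5 × $880 = $106,040.00
Junior partner: 36.5 × $430 = $15,695.00
Senior associate: 10.6 × $320 = $3,392.00
Junior associate: 127.4 × $195 = $24,843.00
Paralegal: 133.8 × $100 = $13,380.00
Subtotal: $163,350.00
Less 12% discount: −$19,602.00
Total: $163,350.00 − $19,602.00 = $143,748.00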